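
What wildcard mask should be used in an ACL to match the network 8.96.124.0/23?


Subnet mask: 255.255.254.0
Wildcard = 255.255.255.255 - subnet mask
255 - 255 = 0
255 - 255 = 0
255 - 254 = 1
255 - 0 = 255
Wildcard: 0.0.1.255


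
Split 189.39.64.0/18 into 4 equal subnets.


New prefix = 18 + 2 = 20
Each subnet has 4096 addresses
  189.39.64.0/20
  189.39.80.0/20
  189.39.96.0/20
  189.39.112.0/20
Subnets: 189.39.64.0/20, 189.39.80.0/20, 189.39.96.0/20, 189.39.112.0/20


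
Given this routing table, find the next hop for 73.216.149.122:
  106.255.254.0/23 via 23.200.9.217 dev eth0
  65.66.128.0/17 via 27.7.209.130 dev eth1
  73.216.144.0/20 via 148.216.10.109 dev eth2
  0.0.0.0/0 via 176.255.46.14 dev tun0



Longest prefix match for 73.216.149.122:
  /23 106.255.254.0: no
  /17 65.66.128.0: no
  /20 73.216.144.0: MATCH
  /0 0.0.0.0: MATCH
Selected: next-hop 148.216.10.109 via eth2 (matched /20)


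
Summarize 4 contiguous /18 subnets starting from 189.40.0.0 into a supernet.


Original prefix: /18
Number of subnets: 4 = 2^2
New prefix = 18 - 2 = 16
Supernet: 189.40.0.0/16


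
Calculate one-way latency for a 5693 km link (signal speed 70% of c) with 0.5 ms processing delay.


Speed = 0.7 * 3e5 km/s = 210000 km/s
Propagation delay = 5693 / 210000 = 0.0271 s = 27.1095 ms
Processing delay = 0.5 ms
Total one-way latency = 27.6095 ms


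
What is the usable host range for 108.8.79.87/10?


Network: 108.0.0.0
Broadcast: 108.63.255.255
First usable = network + 1
Last usable = broadcast - 1
Range: 108.0.0.1 to 108.63.255.254


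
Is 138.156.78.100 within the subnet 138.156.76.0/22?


Subnet network: 138.156.76.0
Test IP AND mask: 138.156.76.0
Yes, 138.156.78.100 is in 138.156.76.0/22


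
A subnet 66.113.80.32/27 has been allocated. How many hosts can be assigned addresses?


Host bits = 32 - 27 = 5
Total addresses = 2^5 = 32
Usable = total - 2 (network and broadcast)
Usable hosts: 30


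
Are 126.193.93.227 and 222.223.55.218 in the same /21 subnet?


Mask: 255.255.248.0
126.193.93.227 AND mask = 126.193.88.0
222.223.55.218 AND mask = 222.223.48.0
No, different subnets (126.193.88.0 vs 222.223.48.0)


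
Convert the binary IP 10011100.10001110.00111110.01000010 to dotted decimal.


10011100 = 156
10001110 = 142
00111110 = 62
01000010 = 66
IP: 156.142.62.66


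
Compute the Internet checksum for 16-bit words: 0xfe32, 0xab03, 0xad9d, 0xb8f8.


Sum all words (with carry folding):
+ 0xfe32 = 0xfe32
+ 0xab03 = 0xa936
+ 0xad9d = 0x56d4
+ 0xb8f8 = 0x0fcd
One's complement: ~0x0fcd
Checksum = 0xf032


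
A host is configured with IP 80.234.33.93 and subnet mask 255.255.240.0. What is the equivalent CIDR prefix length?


Binary: 11111111.11111111.11110000.00000000
Count leading 1s
Prefix: /20


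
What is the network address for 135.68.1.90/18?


IP:   10000111.01000100.00000001.01011010
Mask: 11111111.11111111.11000000.00000000
AND operation:
Net:  10000111.01000100.00000000.00000000
Network: 135.68.0.0/18


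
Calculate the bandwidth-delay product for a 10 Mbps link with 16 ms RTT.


BDP = bandwidth * RTT
= 10 Mbps * 16 ms
= 10 * 1e6 * 16 / 1000 bits
= 160000 bits
= 20000 bytes
= 19.5312 KB
BDP = 160000 bits (20000 bytes)


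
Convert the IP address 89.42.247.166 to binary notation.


89 = 01011001
42 = 00101010
247 = 11110111
166 = 10100110
Binary: 01011001.00101010.11110111.10100110


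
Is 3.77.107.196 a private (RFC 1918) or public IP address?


RFC 1918 private ranges:
  10.0.0.0/8 (10.0.0.0 - 10.255.255.255)
  172.16.0.0/12 (172.16.0.0 - 172.31.255.255)
  192.168.0.0/16 (192.168.0.0 - 192.168.255.255)
Public (not in any RFC 1918 range)


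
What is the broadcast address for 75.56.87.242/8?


Network: 75.0.0.0/8
Host bits = 24
Set all host bits to 1:
Broadcast: 75.255.255.255


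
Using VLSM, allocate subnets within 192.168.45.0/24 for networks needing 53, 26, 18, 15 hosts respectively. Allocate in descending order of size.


53 hosts -> /26 (62 usable): 192.168.45.0/26
26 hosts -> /27 (30 usable): 192.168.45.64/27
18 hosts -> /27 (30 usable): 192.168.45.96/27
15 hosts -> /27 (30 usable): 192.168.45.128/27
Allocation: 192.168.45.0/26 (53 hosts, 62 usable); 192.168.45.64/27 (26 hosts, 30 usable); 192.168.45.96/27 (18 hosts, 30 usable); 192.168.45.128/27 (15 hosts, 30 usable)


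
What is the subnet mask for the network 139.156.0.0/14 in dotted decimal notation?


/14 means 14 network bits, 18 host bits
Binary: 11111111111111000000000000000000
Mask: 255.252.0.0


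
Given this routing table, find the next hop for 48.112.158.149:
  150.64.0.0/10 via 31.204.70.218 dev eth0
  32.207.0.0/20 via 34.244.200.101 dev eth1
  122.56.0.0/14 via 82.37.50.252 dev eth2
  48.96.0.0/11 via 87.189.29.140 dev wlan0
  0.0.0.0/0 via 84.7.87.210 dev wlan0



Longest prefix match for 48.112.158.149:
  /10 150.64.0.0: no
  /20 32.207.0.0: no
  /14 122.56.0.0: no
  /11 48.96.0.0: MATCH
  /0 0.0.0.0: MATCH
Selected: next-hop 87.189.29.140 via wlan0 (matched /11)


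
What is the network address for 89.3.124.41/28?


IP:   01011001.00000011.01111100.00101001
Mask: 11111111.11111111.11111111.11110000
AND operation:
Net:  01011001.00000011.01111100.00100000
Network: 89.3.124.32/28


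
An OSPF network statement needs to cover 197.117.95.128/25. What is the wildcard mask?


Subnet mask: 255.255.255.128
Wildcard = 255.255.255.255 - subnet mask
255 - 255 = 0
255 - 255 = 0
255 - 255 = 0
255 - 128 = 127
Wildcard: 0.0.0.127


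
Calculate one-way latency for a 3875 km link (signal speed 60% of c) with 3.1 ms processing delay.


Speed = 0.6 * 3e5 km/s = 180000 km/s
Propagation delay = 3875 / 180000 = 0.0215 s = 21.5278 ms
Processing delay = 3.1 ms
Total one-way latency = 24.6278 ms


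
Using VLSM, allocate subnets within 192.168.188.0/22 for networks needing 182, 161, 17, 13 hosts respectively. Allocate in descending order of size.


182 hosts -> /24 (254 usable): 192.168.188.0/24
161 hosts -> /24 (254 usable): 192.168.189.0/24
17 hosts -> /27 (30 usable): 192.168.190.0/27
13 hosts -> /28 (14 usable): 192.168.190.32/28
Allocation: 192.168.188.0/24 (182 hosts, 254 usable); 192.168.189.0/24 (161 hosts, 254 usable); 192.168.190.0/27 (17 hosts, 30 usable); 192.168.190.32/28 (13 hosts, 14 usable)


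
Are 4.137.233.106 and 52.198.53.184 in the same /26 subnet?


Mask: 255.255.255.192
4.137.233.106 AND mask = 4.137.233.64
52.198.53.184 AND mask = 52.198.53.128
No, different subnets (4.137.233.64 vs 52.198.53.128)


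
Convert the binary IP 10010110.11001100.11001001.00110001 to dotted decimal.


10010110 = 150
11001100 = 204
11001001 = 201
00110001 = 49
IP: 150.204.201.49


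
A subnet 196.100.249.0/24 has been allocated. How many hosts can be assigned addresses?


Host bits = 32 - 24 = 8
Total addresses = 2^8 = 256
Usable = total - 2 (network and broadcast)
Usable hosts: 254


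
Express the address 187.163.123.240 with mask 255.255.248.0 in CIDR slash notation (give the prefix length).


Binary: 11111111.11111111.11111000.00000000
Count leading 1s
Prefix: /21


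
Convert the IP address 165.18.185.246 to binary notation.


165 = 10100101
18 = 00010010
185 = 10111001
246 = 11110110
Binary: 10100101.00010010.10111001.11110110


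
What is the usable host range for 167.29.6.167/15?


Network: 167.28.0.0
Broadcast: 167.29.255.255
First usable = network + 1
Last usable = broadcast - 1
Range: 167.28.0.1 to 167.29.255.254


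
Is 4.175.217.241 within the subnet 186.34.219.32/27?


Subnet network: 186.34.219.32
Test IP AND mask: 4.175.217.224
No, 4.175.217.241 is not in 186.34.219.32/27


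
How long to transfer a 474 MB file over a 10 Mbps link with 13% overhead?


Effective throughput = 10 * (1 - 13/100) = 8.7 Mbps
File size in Mb = 474 * 8 = 3792 Mb
Time = 3792 / 8.7
Time = 435.8621 seconds


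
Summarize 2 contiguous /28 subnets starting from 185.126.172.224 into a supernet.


Original prefix: /28
Number of subnets: 2 = 2^1
New prefix = 28 - 1 = 27
Supernet: 185.126.172.224/27


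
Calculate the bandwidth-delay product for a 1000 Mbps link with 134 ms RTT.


BDP = bandwidth * RTT
= 1000 Mbps * 134 ms
= 1000 * 1e6 * 134 / 1000 bits
= 134000000 bits
= 16750000 bytes
= 16357.4219 KB
BDP = 134000000 bits (16750000 bytes)


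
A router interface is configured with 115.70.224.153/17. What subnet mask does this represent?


/17 means 17 network bits, 15 host bits
Binary: 11111111111111111000000000000000
Mask: 255.255.128.0


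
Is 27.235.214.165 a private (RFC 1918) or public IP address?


RFC 1918 private ranges:
  10.0.0.0/8 (10.0.0.0 - 10.255.255.255)
  172.16.0.0/12 (172.16.0.0 - 172.31.255.255)
  192.168.0.0/16 (192.168.0.0 - 192.168.255.255)
Public (not in any RFC 1918 range)


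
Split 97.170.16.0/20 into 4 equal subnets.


New prefix = 20 + 2 = 22
Each subnet has 1024 addresses
  97.170.16.0/22
  97.170.20.0/22
  97.170.24.0/22
  97.170.28.0/22
Subnets: 97.170.16.0/22, 97.170.20.0/22, 97.170.24.0/22, 97.170.28.0/22


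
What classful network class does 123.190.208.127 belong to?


First octet: 123
Binary: 01111011
0xxxxxxx -> Class A (1-126)
Class A, default mask 255.0.0.0 (/8)


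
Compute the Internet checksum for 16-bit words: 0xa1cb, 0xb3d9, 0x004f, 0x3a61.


Sum all words (with carry folding):
+ 0xa1cb = 0xa1cb
+ 0xb3d9 = 0x55a5
+ 0x004f = 0x55f4
+ 0x3a61 = 0x9055
One's complement: ~0x9055
Checksum = 0x6faa


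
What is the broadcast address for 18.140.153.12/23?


Network: 18.140.152.0/23
Host bits = 9
Set all host bits to 1:
Broadcast: 18.140.153.255


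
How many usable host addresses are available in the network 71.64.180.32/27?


Host bits = 32 - 27 = 5
Total addresses = 2^5 = 32
Usable = total - 2 (network and broadcast)
Usable hosts: 30


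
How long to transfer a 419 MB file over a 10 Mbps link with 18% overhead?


Effective throughput = 10 * (1 - 18/100) = 8.2 Mbps
File size in Mb = 419 * 8 = 3352 Mb
Time = 3352 / 8.2
Time = 408.7805 seconds


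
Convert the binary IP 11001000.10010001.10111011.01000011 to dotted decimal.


11001000 = 200
10010001 = 145
10111011 = 187
01000011 = 67
IP: 200.145.187.67


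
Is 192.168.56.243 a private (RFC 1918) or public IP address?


RFC 1918 private ranges:
  10.0.0.0/8 (10.0.0.0 - 10.255.255.255)
  172.16.0.0/12 (172.16.0.0 - 172.31.255.255)
  192.168.0.0/16 (192.168.0.0 - 192.168.255.255)
Private (in 192.168.0.0/16)


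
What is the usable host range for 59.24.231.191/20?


Network: 59.24.224.0
Broadcast: 59.24.239.255
First usable = network + 1
Last usable = broadcast - 1
Range: 59.24.224.1 to 59.24.239.254


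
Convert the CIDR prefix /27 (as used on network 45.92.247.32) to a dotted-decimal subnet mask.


/27 means 27 network bits, 5 host bits
Binary: 11111111111111111111111111100000
Mask: 255.255.255.224


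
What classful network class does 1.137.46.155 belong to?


First octet: 1
Binary: 00000001
0xxxxxxx -> Class A (1-126)
Class A, default mask 255.0.0.0 (/8)


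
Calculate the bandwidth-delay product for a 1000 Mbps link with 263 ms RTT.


BDP = bandwidth * RTT
= 1000 Mbps * 263 ms
= 1000 * 1e6 * 263 / 1000 bits
= 263000000 bits
= 32875000 bytes
= 32104.4922 KB
BDP = 263000000 bits (32875000 bytes)


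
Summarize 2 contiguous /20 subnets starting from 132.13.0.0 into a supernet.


Original prefix: /20
Number of subnets: 2 = 2^1
New prefix = 20 - 1 = 19
Supernet: 132.13.0.0/19


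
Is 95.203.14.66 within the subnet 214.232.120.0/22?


Subnet network: 214.232.120.0
Test IP AND mask: 95.203.12.0
No, 95.203.14.66 is not in 214.232.120.0/22


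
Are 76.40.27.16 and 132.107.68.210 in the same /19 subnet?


Mask: 255.255.224.0
76.40.27.16 AND mask = 76.40.0.0
132.107.68.210 AND mask = 132.107.64.0
No, different subnets (76.40.0.0 vs 132.107.64.0)


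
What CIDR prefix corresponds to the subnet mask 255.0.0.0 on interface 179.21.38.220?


Binary: 11111111.00000000.00000000.00000000
Count leading 1s
Prefix: /8


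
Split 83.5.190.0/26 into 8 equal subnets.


New prefix = 26 + 3 = 29
Each subnet has 8 addresses
  83.5.190.0/29
  83.5.190.8/29
  83.5.190.16/29
  83.5.190.24/29
  83.5.190.32/29
  83.5.190.40/29
  83.5.190.48/29
  83.5.190.56/29
Subnets: 83.5.190.0/29, 83.5.190.8/29, 83.5.190.16/29, 83.5.190.24/29, 83.5.190.32/29, 83.5.190.40/29, 83.5.190.48/29, 83.5.190.56/29


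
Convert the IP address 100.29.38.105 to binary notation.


100 = 01100100
29 = 00011101
38 = 00100110
105 = 01101001
Binary: 01100100.00011101.00100110.01101001


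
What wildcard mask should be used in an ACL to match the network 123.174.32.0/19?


Subnet mask: 255.255.224.0
Wildcard = 255.255.255.255 - subnet mask
255 - 255 = 0
255 - 255 = 0
255 - 224 = 31
255 - 0 = 255
Wildcard: 0.0.31.255


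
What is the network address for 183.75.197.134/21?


IP:   10110111.01001011.11000101.10000110
Mask: 11111111.11111111.11111000.00000000
AND operation:
Net:  10110111.01001011.11000000.00000000
Network: 183.75.192.0/21


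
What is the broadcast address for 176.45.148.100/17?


Network: 176.45.128.0/17
Host bits = 15
Set all host bits to 1:
Broadcast: 176.45.255.255


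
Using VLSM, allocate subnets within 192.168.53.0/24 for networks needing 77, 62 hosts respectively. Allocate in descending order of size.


77 hosts -> /25 (126 usable): 192.168.53.0/25
62 hosts -> /26 (62 usable): 192.168.53.128/26
Allocation: 192.168.53.0/25 (77 hosts, 126 usable); 192.168.53.128/26 (62 hosts, 62 usable)


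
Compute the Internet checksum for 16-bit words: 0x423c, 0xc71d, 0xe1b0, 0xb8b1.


Sum all words (with carry folding):
+ 0x423c = 0x423c
+ 0xc71d = 0x095a
+ 0xe1b0 = 0xeb0a
+ 0xb8b1 = 0xa3bc
One's complement: ~0xa3bc
Checksum = 0x5c43


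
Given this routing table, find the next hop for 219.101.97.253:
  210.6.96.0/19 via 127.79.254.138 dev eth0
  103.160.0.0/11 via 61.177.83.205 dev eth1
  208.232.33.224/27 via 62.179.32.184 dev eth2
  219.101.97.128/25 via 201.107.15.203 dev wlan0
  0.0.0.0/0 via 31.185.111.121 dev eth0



Longest prefix match for 219.101.97.253:
  /19 210.6.96.0: no
  /11 103.160.0.0: no
  /27 208.232.33.224: no
  /25 219.101.97.128: MATCH
  /0 0.0.0.0: MATCH
Selected: next-hop 201.107.15.203 via wlan0 (matched /25)


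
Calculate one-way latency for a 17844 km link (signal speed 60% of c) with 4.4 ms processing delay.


Speed = 0.6 * 3e5 km/s = 180000 km/s
Propagation delay = 17844 / 180000 = 0.0991 s = 99.1333 ms
Processing delay = 4.4 ms
Total one-way latency = 103.5333 ms


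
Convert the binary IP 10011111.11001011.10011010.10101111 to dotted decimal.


10011111 = 159
11001011 = 203
10011010 = 154
10101111 = 175
IP: 159.203.154.175


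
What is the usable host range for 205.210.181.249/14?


Network: 205.208.0.0
Broadcast: 205.211.255.255
First usable = network + 1
Last usable = broadcast - 1
Range: 205.208.0.1 to 205.211.255.254


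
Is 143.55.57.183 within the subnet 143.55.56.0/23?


Subnet network: 143.55.56.0
Test IP AND mask: 143.55.56.0
Yes, 143.55.57.183 is in 143.55.56.0/23


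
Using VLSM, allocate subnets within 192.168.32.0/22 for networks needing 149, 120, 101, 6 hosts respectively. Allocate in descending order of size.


149 hosts -> /24 (254 usable): 192.168.32.0/24
120 hosts -> /25 (126 usable): 192.168.33.0/25
101 hosts -> /25 (126 usable): 192.168.33.128/25
6 hosts -> /29 (6 usable): 192.168.34.0/29
Allocation: 192.168.32.0/24 (149 hosts, 254 usable); 192.168.33.0/25 (120 hosts, 126 usable); 192.168.33.128/25 (101 hosts, 126 usable); 192.168.34.0/29 (6 hosts, 6 usable)


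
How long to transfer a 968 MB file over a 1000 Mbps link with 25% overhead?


Effective throughput = 1000 * (1 - 25/100) = 750 Mbps
File size in Mb = 968 * 8 = 7744 Mb
Time = 7744 / 750
Time = 10.3253 seconds


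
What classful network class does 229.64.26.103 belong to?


First octet: 229
Binary: 11100101
1110xxxx -> Class D (224-239)
Class D (multicast), default mask N/A


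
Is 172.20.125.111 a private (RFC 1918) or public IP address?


RFC 1918 private ranges:
  10.0.0.0/8 (10.0.0.0 - 10.255.255.255)
  172.16.0.0/12 (172.16.0.0 - 172.31.255.255)
  192.168.0.0/16 (192.168.0.0 - 192.168.255.255)
Private (in 172.16.0.0/12)


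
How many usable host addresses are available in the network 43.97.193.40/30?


Host bits = 32 - 30 = 2
Total addresses = 2^2 = 4
Usable = total - 2 (network and broadcast)
Usable hosts: 2


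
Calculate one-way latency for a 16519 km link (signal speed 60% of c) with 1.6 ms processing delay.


Speed = 0.6 * 3e5 km/s = 180000 km/s
Propagation delay = 16519 / 180000 = 0.0918 s = 91.7722 ms
Processing delay = 1.6 ms
Total one-way latency = 93.3722 ms


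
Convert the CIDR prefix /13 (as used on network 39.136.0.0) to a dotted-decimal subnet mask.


/13 means 13 network bits, 19 host bits
Binary: 11111111111110000000000000000000
Mask: 255.248.0.0


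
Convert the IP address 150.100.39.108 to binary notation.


150 = 10010110
100 = 01100100
39 = 00100111
108 = 01101100
Binary: 10010110.01100100.00100111.01101100


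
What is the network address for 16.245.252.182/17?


IP:   00010000.11110101.11111100.10110110
Mask: 11111111.11111111.10000000.00000000
AND operation:
Net:  00010000.11110101.10000000.00000000
Network: 16.245.128.0/17


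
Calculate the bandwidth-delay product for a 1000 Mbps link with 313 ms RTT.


BDP = bandwidth * RTT
= 1000 Mbps * 313 ms
= 1000 * 1e6 * 313 / 1000 bits
= 313000000 bits
= 39125000 bytes
= 38208.0078 KB
BDP = 313000000 bits (39125000 bytes)


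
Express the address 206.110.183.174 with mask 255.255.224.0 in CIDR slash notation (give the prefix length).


Binary: 11111111.11111111.11100000.00000000
Count leading 1s
Prefix: /19


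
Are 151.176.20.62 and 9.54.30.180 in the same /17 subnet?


Mask: 255.255.128.0
151.176.20.62 AND mask = 151.176.0.0
9.54.30.180 AND mask = 9.54.0.0
No, different subnets (151.176.0.0 vs 9.54.0.0)


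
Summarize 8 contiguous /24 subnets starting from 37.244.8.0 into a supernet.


Original prefix: /24
Number of subnets: 8 = 2^3
New prefix = 24 - 3 = 21
Supernet: 37.244.8.0/21


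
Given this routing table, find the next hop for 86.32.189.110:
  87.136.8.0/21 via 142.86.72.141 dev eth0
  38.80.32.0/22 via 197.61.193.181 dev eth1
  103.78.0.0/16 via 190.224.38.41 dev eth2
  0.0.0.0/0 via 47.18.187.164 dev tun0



Longest prefix match for 86.32.189.110:
  /21 87.136.8.0: no
  /22 38.80.32.0: no
  /16 103.78.0.0: no
  /0 0.0.0.0: MATCH
Selected: next-hop 47.18.187.164 via tun0 (matched /0)


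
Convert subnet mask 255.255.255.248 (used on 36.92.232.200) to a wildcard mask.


Subnet mask: 255.255.255.248
Wildcard = 255.255.255.255 - subnet mask
255 - 255 = 0
255 - 255 = 0
255 - 255 = 0
255 - 248 = 7
Wildcard: 0.0.0.7


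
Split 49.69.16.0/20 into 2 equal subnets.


New prefix = 20 + 1 = 21
Each subnet has 2048 addresses
  49.69.16.0/21
  49.69.24.0/21
Subnets: 49.69.16.0/21, 49.69.24.0/21


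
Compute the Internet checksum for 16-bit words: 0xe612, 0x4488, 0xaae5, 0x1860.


Sum all words (with carry folding):
+ 0xe612 = 0xe612
+ 0x4488 = 0x2a9b
+ 0xaae5 = 0xd580
+ 0x1860 = 0xede0
One's complement: ~0xede0
Checksum = 0x121f


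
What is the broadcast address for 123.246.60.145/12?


Network: 123.240.0.0/12
Host bits = 20
Set all host bits to 1:
Broadcast: 123.255.255.255


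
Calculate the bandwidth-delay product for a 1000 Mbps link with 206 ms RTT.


BDP = bandwidth * RTT
= 1000 Mbps * 206 ms
= 1000 * 1e6 * 206 / 1000 bits
= 206000000 bits
= 25750000 bytes
= 25146.4844 KB
BDP = 206000000 bits (25750000 bytes)


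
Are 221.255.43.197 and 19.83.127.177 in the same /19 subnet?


Mask: 255.255.224.0
221.255.43.197 AND mask = 221.255.32.0
19.83.127.177 AND mask = 19.83.96.0
No, different subnets (221.255.32.0 vs 19.83.96.0)


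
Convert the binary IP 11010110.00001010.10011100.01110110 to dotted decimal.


11010110 = 214
00001010 = 10
10011100 = 156
01110110 = 118
IP: 214.10.156.118


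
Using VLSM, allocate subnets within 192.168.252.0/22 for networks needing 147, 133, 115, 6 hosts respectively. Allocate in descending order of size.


147 hosts -> /24 (254 usable): 192.168.252.0/24
133 hosts -> /24 (254 usable): 192.168.253.0/24
115 hosts -> /25 (126 usable): 192.168.254.0/25
6 hosts -> /29 (6 usable): 192.168.254.128/29
Allocation: 192.168.252.0/24 (147 hosts, 254 usable); 192.168.253.0/24 (133 hosts, 254 usable); 192.168.254.0/25 (115 hosts, 126 usable); 192.168.254.128/29 (6 hosts, 6 usable)


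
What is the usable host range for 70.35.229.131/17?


Network: 70.35.128.0
Broadcast: 70.35.255.255
First usable = network + 1
Last usable = broadcast - 1
Range: 70.35.128.1 to 70.35.255.254


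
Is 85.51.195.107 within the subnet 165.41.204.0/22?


Subnet network: 165.41.204.0
Test IP AND mask: 85.51.192.0
No, 85.51.195.107 is not in 165.41.204.0/22


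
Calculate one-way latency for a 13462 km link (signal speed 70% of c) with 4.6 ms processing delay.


Speed = 0.7 * 3e5 km/s = 210000 km/s
Propagation delay = 13462 / 210000 = 0.0641 s = 64.1048 ms
Processing delay = 4.6 ms
Total one-way latency = 68.7048 ms


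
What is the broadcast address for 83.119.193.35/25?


Network: 83.119.193.0/25
Host bits = 7
Set all host bits to 1:
Broadcast: 83.119.193.127


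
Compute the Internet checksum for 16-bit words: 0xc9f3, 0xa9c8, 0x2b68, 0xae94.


Sum all words (with carry folding):
+ 0xc9f3 = 0xc9f3
+ 0xa9c8 = 0x73bc
+ 0x2b68 = 0x9f24
+ 0xae94 = 0x4db9
One's complement: ~0x4db9
Checksum = 0xb246


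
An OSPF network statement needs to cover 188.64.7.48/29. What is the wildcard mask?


Subnet mask: 255.255.255.248
Wildcard = 255.255.255.255 - subnet mask
255 - 255 = 0
255 - 255 = 0
255 - 255 = 0
255 - 248 = 7
Wildcard: 0.0.0.7


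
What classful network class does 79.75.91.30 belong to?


First octet: 79
Binary: 01001111
0xxxxxxx -> Class A (1-126)
Class A, default mask 255.0.0.0 (/8)


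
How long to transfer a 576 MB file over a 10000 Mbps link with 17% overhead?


Effective throughput = 10000 * (1 - 17/100) = 8300 Mbps
File size in Mb = 576 * 8 = 4608 Mb
Time = 4608 / 8300
Time = 0.5552 seconds


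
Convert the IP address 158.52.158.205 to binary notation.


158 = 10011110
52 = 00110100
158 = 10011110
205 = 11001101
Binary: 10011110.00110100.10011110.11001101


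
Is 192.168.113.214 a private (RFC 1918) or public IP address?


RFC 1918 private ranges:
  10.0.0.0/8 (10.0.0.0 - 10.255.255.255)
  172.16.0.0/12 (172.16.0.0 - 172.31.255.255)
  192.168.0.0/16 (192.168.0.0 - 192.168.255.255)
Private (in 192.168.0.0/16)


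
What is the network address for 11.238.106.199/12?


IP:   00001011.11101110.01101010.11000111
Mask: 11111111.11110000.00000000.00000000
AND operation:
Net:  00001011.11100000.00000000.00000000
Network: 11.224.0.0/12


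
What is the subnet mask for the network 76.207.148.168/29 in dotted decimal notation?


/29 means 29 network bits, 3 host bits
Binary: 11111111111111111111111111111000
Mask: 255.255.255.248


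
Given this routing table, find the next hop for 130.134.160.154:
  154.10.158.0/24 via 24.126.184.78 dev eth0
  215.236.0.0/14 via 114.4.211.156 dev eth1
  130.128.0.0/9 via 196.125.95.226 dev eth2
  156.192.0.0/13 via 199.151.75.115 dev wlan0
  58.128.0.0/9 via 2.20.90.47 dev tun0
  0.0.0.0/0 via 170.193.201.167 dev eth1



Longest prefix match for 130.134.160.154:
  /24 154.10.158.0: no
  /14 215.236.0.0: no
  /9 130.128.0.0: MATCH
  /13 156.192.0.0: no
  /9 58.128.0.0: no
  /0 0.0.0.0: MATCH
Selected: next-hop 196.125.95.226 via eth2 (matched /9)


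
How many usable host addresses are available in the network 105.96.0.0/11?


Host bits = 32 - 11 = 21
Total addresses = 2^21 = 2097152
Usable = total - 2 (network and broadcast)
Usable hosts: 2097150


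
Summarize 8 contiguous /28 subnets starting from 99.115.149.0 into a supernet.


Original prefix: /28
Number of subnets: 8 = 2^3
New prefix = 28 - 3 = 25
Supernet: 99.115.149.0/25


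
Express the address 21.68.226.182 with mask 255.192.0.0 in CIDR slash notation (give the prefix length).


Binary: 11111111.11000000.00000000.00000000
Count leading 1s
Prefix: /10


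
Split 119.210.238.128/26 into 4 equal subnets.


New prefix = 26 + 2 = 28
Each subnet has 16 addresses
  119.210.238.128/28
  119.210.238.144/28
  119.210.238.160/28
  119.210.238.176/28
Subnets: 119.210.238.128/28, 119.210.238.144/28, 119.210.238.160/28, 119.210.238.176/28


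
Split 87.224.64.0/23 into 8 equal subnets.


New prefix = 23 + 3 = 26
Each subnet has 64 addresses
  87.224.64.0/26
  87.224.64.64/26
  87.224.64.128/26
  87.224.64.192/26
  87.224.65.0/26
  87.224.65.64/26
  87.224.65.128/26
  87.224.65.192/26
Subnets: 87.224.64.0/26, 87.224.64.64/26, 87.224.64.128/26, 87.224.64.192/26, 87.224.65.0/26, 87.224.65.64/26, 87.224.65.128/26, 87.224.65.192/26


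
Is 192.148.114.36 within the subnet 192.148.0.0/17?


Subnet network: 192.148.0.0
Test IP AND mask: 192.148.0.0
Yes, 192.148.114.36 is in 192.148.0.0/17


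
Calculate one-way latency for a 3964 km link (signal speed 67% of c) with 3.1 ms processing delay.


Speed = 0.67 * 3e5 km/s = 201000 km/s
Propagation delay = 3964 / 201000 = 0.0197 s = 19.7214 ms
Processing delay = 3.1 ms
Total one-way latency = 22.8214 ms


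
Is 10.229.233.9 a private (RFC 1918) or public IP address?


RFC 1918 private ranges:
  10.0.0.0/8 (10.0.0.0 - 10.255.255.255)
  172.16.0.0/12 (172.16.0.0 - 172.31.255.255)
  192.168.0.0/16 (192.168.0.0 - 192.168.255.255)
Private (in 10.0.0.0/8)


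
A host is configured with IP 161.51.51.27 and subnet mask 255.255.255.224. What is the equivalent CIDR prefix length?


Binary: 11111111.11111111.11111111.11100000
Count leading 1s
Prefix: /27


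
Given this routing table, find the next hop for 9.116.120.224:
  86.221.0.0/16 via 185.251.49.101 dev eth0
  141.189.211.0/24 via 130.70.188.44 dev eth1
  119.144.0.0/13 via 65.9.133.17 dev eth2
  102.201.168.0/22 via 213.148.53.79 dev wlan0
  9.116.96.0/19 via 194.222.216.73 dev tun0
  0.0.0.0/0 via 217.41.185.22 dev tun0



Longest prefix match for 9.116.120.224:
  /16 86.221.0.0: no
  /24 141.189.211.0: no
  /13 119.144.0.0: no
  /22 102.201.168.0: no
  /19 9.116.96.0: MATCH
  /0 0.0.0.0: MATCH
Selected: next-hop 194.222.216.73 via tun0 (matched /19)


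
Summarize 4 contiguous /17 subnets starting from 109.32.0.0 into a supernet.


Original prefix: /17
Number of subnets: 4 = 2^2
New prefix = 17 - 2 = 15
Supernet: 109.32.0.0/15


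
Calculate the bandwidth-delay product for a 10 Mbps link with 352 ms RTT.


BDP = bandwidth * RTT
= 10 Mbps * 352 ms
= 10 * 1e6 * 352 / 1000 bits
= 3520000 bits
= 440000 bytes
= 429.6875 KB
BDP = 3520000 bits (440000 bytes)


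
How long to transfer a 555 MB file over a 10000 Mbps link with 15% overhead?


Effective throughput = 10000 * (1 - 15/100) = 8500 Mbps
File size in Mb = 555 * 8 = 4440 Mb
Time = 4440 / 8500
Time = 0.5224 seconds


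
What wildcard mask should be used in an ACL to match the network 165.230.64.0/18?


Subnet mask: 255.255.192.0
Wildcard = 255.255.255.255 - subnet mask
255 - 255 = 0
255 - 255 = 0
255 - 192 = 63
255 - 0 = 255
Wildcard: 0.0.63.255


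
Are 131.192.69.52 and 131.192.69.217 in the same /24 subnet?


Mask: 255.255.255.0
131.192.69.52 AND mask = 131.192.69.0
131.192.69.217 AND mask = 131.192.69.0
Yes, same subnet (131.192.69.0)


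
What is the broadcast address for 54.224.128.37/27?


Network: 54.224.128.32/27
Host bits = 5
Set all host bits to 1:
Broadcast: 54.224.128.63


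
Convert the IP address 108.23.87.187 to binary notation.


108 = 01101100
23 = 00010111
87 = 01010111
187 = 10111011
Binary: 01101100.00010111.01010111.10111011


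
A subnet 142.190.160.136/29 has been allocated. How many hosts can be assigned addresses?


Host bits = 32 - 29 = 3
Total addresses = 2^3 = 8
Usable = total - 2 (network and broadcast)
Usable hosts: 6


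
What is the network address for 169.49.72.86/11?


IP:   10101001.00110001.01001000.01010110
Mask: 11111111.11100000.00000000.00000000
AND operation:
Net:  10101001.00100000.00000000.00000000
Network: 169.32.0.0/11


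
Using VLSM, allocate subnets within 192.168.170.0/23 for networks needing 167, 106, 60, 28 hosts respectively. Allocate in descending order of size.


167 hosts -> /24 (254 usable): 192.168.170.0/24
106 hosts -> /25 (126 usable): 192.168.171.0/25
60 hosts -> /26 (62 usable): 192.168.171.128/26
28 hosts -> /27 (30 usable): 192.168.171.192/27
Allocation: 192.168.170.0/24 (167 hosts, 254 usable); 192.168.171.0/25 (106 hosts, 126 usable); 192.168.171.128/26 (60 hosts, 62 usable); 192.168.171.192/27 (28 hosts, 30 usable)


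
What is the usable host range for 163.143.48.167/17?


Network: 163.143.0.0
Broadcast: 163.143.127.255
First usable = network + 1
Last usable = broadcast - 1
Range: 163.143.0.1 to 163.143.127.254


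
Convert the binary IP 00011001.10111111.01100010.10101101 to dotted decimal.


00011001 = 25
10111111 = 191
01100010 = 98
10101101 = 173
IP: 25.191.98.173


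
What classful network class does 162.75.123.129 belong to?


First octet: 162
Binary: 10100010
10xxxxxx -> Class B (128-191)
Class B, default mask 255.255.0.0 (/16)


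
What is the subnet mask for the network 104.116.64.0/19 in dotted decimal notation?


/19 means 19 network bits, 13 host bits
Binary: 11111111111111111110000000000000
Mask: 255.255.224.0


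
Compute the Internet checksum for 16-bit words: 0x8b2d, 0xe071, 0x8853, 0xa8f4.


Sum all words (with carry folding):
+ 0x8b2d = 0x8b2d
+ 0xe071 = 0x6b9f
+ 0x8853 = 0xf3f2
+ 0xa8f4 = 0x9ce7
One's complement: ~0x9ce7
Checksum = 0x6318


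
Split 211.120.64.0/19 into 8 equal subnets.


New prefix = 19 + 3 = 22
Each subnet has 1024 addresses
  211.120.64.0/22
  211.120.68.0/22
  211.120.72.0/22
  211.120.76.0/22
  211.120.80.0/22
  211.120.84.0/22
  211.120.88.0/22
  211.120.92.0/22
Subnets: 211.120.64.0/22, 211.120.68.0/22, 211.120.72.0/22, 211.120.76.0/22, 211.120.80.0/22, 211.120.84.0/22, 211.120.88.0/22, 211.120.92.0/22


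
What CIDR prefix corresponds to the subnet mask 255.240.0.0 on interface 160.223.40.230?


Binary: 11111111.11110000.00000000.00000000
Count leading 1s
Prefix: /12


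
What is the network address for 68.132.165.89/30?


IP:   01000100.10000100.10100101.01011001
Mask: 11111111.11111111.11111111.11111100
AND operation:
Net:  01000100.10000100.10100101.01011000
Network: 68.132.165.88/30


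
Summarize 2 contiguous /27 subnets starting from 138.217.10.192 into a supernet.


Original prefix: /27
Number of subnets: 2 = 2^1
New prefix = 27 - 1 = 26
Supernet: 138.217.10.192/26


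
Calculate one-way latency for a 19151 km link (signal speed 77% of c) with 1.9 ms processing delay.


Speed = 0.77 * 3e5 km/s = 231000 km/s
Propagation delay = 19151 / 231000 = 0.0829 s = 82.9048 ms
Processing delay = 1.9 ms
Total one-way latency = 84.8048 ms


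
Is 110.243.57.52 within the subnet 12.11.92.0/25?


Subnet network: 12.11.92.0
Test IP AND mask: 110.243.57.0
No, 110.243.57.52 is not in 12.11.92.0/25


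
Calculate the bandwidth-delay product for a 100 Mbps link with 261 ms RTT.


BDP = bandwidth * RTT
= 100 Mbps * 261 ms
= 100 * 1e6 * 261 / 1000 bits
= 26100000 bits
= 3262500 bytes
= 3186.0352 KB
BDP = 26100000 bits (3262500 bytes)


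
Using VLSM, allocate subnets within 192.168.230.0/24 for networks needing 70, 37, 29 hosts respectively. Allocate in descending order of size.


70 hosts -> /25 (126 usable): 192.168.230.0/25
37 hosts -> /26 (62 usable): 192.168.230.128/26
29 hosts -> /27 (30 usable): 192.168.230.192/27
Allocation: 192.168.230.0/25 (70 hosts, 126 usable); 192.168.230.128/26 (37 hosts, 62 usable); 192.168.230.192/27 (29 hosts, 30 usable)


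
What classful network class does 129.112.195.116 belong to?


First octet: 129
Binary: 10000001
10xxxxxx -> Class B (128-191)
Class B, default mask 255.255.0.0 (/16)


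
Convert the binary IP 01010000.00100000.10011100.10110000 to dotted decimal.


01010000 = 80
00100000 = 32
10011100 = 156
10110000 = 176
IP: 80.32.156.176


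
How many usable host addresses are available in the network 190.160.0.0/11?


Host bits = 32 - 11 = 21
Total addresses = 2^21 = 2097152
Usable = total - 2 (network and broadcast)
Usable hosts: 2097150


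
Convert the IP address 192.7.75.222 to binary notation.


192 = 11000000
7 = 00000111
75 = 01001011
222 = 11011110
Binary: 11000000.00000111.01001011.11011110


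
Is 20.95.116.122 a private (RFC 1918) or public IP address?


RFC 1918 private ranges:
  10.0.0.0/8 (10.0.0.0 - 10.255.255.255)
  172.16.0.0/12 (172.16.0.0 - 172.31.255.255)
  192.168.0.0/16 (192.168.0.0 - 192.168.255.255)
Public (not in any RFC 1918 range)


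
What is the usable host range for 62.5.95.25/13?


Network: 62.0.0.0
Broadcast: 62.7.255.255
First usable = network + 1
Last usable = broadcast - 1
Range: 62.0.0.1 to 62.7.255.254


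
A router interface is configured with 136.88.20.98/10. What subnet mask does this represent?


/10 means 10 network bits, 22 host bits
Binary: 11111111110000000000000000000000
Mask: 255.192.0.0


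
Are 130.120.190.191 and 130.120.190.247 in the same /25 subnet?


Mask: 255.255.255.128
130.120.190.191 AND mask = 130.120.190.128
130.120.190.247 AND mask = 130.120.190.128
Yes, same subnet (130.120.190.128)


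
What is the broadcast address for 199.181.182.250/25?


Network: 199.181.182.128/25
Host bits = 7
Set all host bits to 1:
Broadcast: 199.181.182.255


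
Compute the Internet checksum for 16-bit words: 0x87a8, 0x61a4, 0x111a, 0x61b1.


Sum all words (with carry folding):
+ 0x87a8 = 0x87a8
+ 0x61a4 = 0xe94c
+ 0x111a = 0xfa66
+ 0x61b1 = 0x5c18
One's complement: ~0x5c18
Checksum = 0xa3e7


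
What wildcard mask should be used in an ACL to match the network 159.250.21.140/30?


Subnet mask: 255.255.255.252
Wildcard = 255.255.255.255 - subnet mask
255 - 255 = 0
255 - 255 = 0
255 - 255 = 0
255 - 252 = 3
Wildcard: 0.0.0.3


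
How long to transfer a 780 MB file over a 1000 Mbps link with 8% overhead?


Effective throughput = 1000 * (1 - 8/100) = 920 Mbps
File size in Mb = 780 * 8 = 6240 Mb
Time = 6240 / 920
Time = 6.7826 seconds


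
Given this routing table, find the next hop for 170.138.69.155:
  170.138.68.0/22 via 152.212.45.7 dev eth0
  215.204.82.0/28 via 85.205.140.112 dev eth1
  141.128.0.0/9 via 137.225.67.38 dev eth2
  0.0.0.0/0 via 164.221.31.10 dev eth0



Longest prefix match for 170.138.69.155:
  /22 170.138.68.0: MATCH
  /28 215.204.82.0: no
  /9 141.128.0.0: no
  /0 0.0.0.0: MATCH
Selected: next-hop 152.212.45.7 via eth0 (matched /22)


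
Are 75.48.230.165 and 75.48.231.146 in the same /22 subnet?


Mask: 255.255.252.0
75.48.230.165 AND mask = 75.48.228.0
75.48.231.146 AND mask = 75.48.228.0
Yes, same subnet (75.48.228.0)


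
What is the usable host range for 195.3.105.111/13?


Network: 195.0.0.0
Broadcast: 195.7.255.255
First usable = network + 1
Last usable = broadcast - 1
Range: 195.0.0.1 to 195.7.255.254


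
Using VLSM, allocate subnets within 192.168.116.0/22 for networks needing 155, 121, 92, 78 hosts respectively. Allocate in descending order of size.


155 hosts -> /24 (254 usable): 192.168.116.0/24
121 hosts -> /25 (126 usable): 192.168.117.0/25
92 hosts -> /25 (126 usable): 192.168.117.128/25
78 hosts -> /25 (126 usable): 192.168.118.0/25
Allocation: 192.168.116.0/24 (155 hosts, 254 usable); 192.168.117.0/25 (121 hosts, 126 usable); 192.168.117.128/25 (92 hosts, 126 usable); 192.168.118.0/25 (78 hosts, 126 usable)


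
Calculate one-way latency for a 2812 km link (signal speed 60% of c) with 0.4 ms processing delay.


Speed = 0.6 * 3e5 km/s = 180000 km/s
Propagation delay = 2812 / 180000 = 0.0156 s = 15.6222 ms
Processing delay = 0.4 ms
Total one-way latency = 16.0222 ms


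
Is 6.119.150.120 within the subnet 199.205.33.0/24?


Subnet network: 199.205.33.0
Test IP AND mask: 6.119.150.0
No, 6.119.150.120 is not in 199.205.33.0/24


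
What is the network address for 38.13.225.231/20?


IP:   00100110.00001101.11100001.11100111
Mask: 11111111.11111111.11110000.00000000
AND operation:
Net:  00100110.00001101.11100000.00000000
Network: 38.13.224.0/20


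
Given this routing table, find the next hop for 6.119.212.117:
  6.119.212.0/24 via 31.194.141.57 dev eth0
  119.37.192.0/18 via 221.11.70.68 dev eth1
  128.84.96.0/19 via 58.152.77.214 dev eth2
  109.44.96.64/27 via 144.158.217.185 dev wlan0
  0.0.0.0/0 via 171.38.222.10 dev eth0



Longest prefix match for 6.119.212.117:
  /24 6.119.212.0: MATCH
  /18 119.37.192.0: no
  /19 128.84.96.0: no
  /27 109.44.96.64: no
  /0 0.0.0.0: MATCH
Selected: next-hop 31.194.141.57 via eth0 (matched /24)


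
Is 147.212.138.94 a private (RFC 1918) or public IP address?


RFC 1918 private ranges:
  10.0.0.0/8 (10.0.0.0 - 10.255.255.255)
  172.16.0.0/12 (172.16.0.0 - 172.31.255.255)
  192.168.0.0/16 (192.168.0.0 - 192.168.255.255)
Public (not in any RFC 1918 range)


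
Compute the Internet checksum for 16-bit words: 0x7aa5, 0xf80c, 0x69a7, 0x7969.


Sum all words (with carry folding):
+ 0x7aa5 = 0x7aa5
+ 0xf80c = 0x72b2
+ 0x69a7 = 0xdc59
+ 0x7969 = 0x55c3
One's complement: ~0x55c3
Checksum = 0xaa3c


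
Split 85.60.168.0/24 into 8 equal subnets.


New prefix = 24 + 3 = 27
Each subnet has 32 addresses
  85.60.168.0/27
  85.60.168.32/27
  85.60.168.64/27
  85.60.168.96/27
  85.60.168.128/27
  85.60.168.160/27
  85.60.168.192/27
  85.60.168.224/27
Subnets: 85.60.168.0/27, 85.60.168.32/27, 85.60.168.64/27, 85.60.168.96/27, 85.60.168.128/27, 85.60.168.160/27, 85.60.168.192/27, 85.60.168.224/27


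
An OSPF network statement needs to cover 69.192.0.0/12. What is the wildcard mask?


Subnet mask: 255.240.0.0
Wildcard = 255.255.255.255 - subnet mask
255 - 255 = 0
255 - 240 = 15
255 - 0 = 255
255 - 0 = 255
Wildcard: 0.15.255.255


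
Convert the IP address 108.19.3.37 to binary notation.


108 = 01101100
19 = 00010011
3 = 00000011
37 = 00100101
Binary: 01101100.00010011.00000011.00100101


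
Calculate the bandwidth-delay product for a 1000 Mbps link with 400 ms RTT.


BDP = bandwidth * RTT
= 1000 Mbps * 400 ms
= 1000 * 1e6 * 400 / 1000 bits
= 400000000 bits
= 50000000 bytes
= 48828.125 KB
BDP = 400000000 bits (50000000 bytes)


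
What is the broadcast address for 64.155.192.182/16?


Network: 64.155.0.0/16
Host bits = 16
Set all host bits to 1:
Broadcast: 64.155.255.255


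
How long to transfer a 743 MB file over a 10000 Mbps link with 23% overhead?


Effective throughput = 10000 * (1 - 23/100) = 7700 Mbps
File size in Mb = 743 * 8 = 5944 Mb
Time = 5944 / 7700
Time = 0.7719 seconds


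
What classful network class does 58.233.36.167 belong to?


First octet: 58
Binary: 00111010
0xxxxxxx -> Class A (1-126)
Class A, default mask 255.0.0.0 (/8)


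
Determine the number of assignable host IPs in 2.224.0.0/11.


Host bits = 32 - 11 = 21
Total addresses = 2^21 = 2097152
Usable = total - 2 (network and broadcast)
Usable hosts: 2097150


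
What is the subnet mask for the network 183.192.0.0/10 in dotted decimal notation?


/10 means 10 network bits, 22 host bits
Binary: 11111111110000000000000000000000
Mask: 255.192.0.0


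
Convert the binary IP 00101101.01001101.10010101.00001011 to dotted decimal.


00101101 = 45
01001101 = 77
10010101 = 149
00001011 = 11
IP: 45.77.149.11


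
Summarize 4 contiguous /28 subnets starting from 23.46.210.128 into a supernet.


Original prefix: /28
Number of subnets: 4 = 2^2
New prefix = 28 - 2 = 26
Supernet: 23.46.210.128/26
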